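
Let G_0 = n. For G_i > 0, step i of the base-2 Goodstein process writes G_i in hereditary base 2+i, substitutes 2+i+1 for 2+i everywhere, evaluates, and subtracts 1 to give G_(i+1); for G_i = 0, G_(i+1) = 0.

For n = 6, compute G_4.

i=0: 6 = 2^2 + 2 (b=2); 2→3: 3^3 + 3 = 30; 30−1 = 29
i=1: 29 = 3^3 + 2 (b=3); 3→4: 4^4 + 2 = 258; 258−1 = 257
i=2: 257 = 4^4 + 1 (b=4); 4→5: 5^5 + 1 = 3126; 3126−1 = 3125
i=3: 3125 = 5^5 (b=5); 5→6: 6^6 = 46656; 46656−1 = 46655
i=4: 46655 = 5·6^5 + 5·6^4 + 5·6^3 + 5·6^2 + 5·6 + 5 (b=6); 6→7: 5·7^5 + 5·7^4 + 5·7^3 + 5·7^2 + 5·7 + 5 = 98040; 98040−1 = 98039

46655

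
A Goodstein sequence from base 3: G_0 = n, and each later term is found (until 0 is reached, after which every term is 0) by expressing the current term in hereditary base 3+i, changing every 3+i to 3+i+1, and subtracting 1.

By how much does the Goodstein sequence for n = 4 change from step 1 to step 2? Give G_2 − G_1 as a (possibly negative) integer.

0

G_0=4  [base 3] 3 + 1  →[3↦4]→  4 + 1 = 5  −1 ⇒ G_1=4
G_1=4  [base 4] 4  →[4↦5]→  5 = 5  −1 ⇒ G_2=4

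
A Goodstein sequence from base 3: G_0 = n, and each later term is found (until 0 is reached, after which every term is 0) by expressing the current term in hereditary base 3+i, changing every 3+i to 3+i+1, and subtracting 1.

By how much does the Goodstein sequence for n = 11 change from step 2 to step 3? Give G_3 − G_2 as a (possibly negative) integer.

G_0=11  [base 3] 3^2 + 2  →[3↦4]→  4^2 + 2 = 18  −1 ⇒ G_1=17
G_1=17  [base 4] 4^2 + 1  →[4↦5]→  5^2 + 1 = 26  −1 ⇒ G_2=25
G_2=25  [base 5] 5^2  →[5↦6]→  6^2 = 36  −1 ⇒ G_3=35

10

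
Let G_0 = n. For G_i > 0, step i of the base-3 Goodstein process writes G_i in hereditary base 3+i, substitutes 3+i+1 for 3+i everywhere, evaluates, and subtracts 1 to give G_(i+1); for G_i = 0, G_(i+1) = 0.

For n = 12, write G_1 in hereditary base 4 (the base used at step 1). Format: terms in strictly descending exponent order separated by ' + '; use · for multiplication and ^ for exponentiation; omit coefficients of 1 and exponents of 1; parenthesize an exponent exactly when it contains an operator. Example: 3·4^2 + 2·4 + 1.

step 0: 12 = 3^2 + 3; sub 4 for 3: 4^2 + 4; = 20; G_1 = 20−1 = 19
step 1: 19 = 4^2 + 3; sub 5 for 4: 5^2 + 3; = 28; G_2 = 28−1 = 27

4^2 + 3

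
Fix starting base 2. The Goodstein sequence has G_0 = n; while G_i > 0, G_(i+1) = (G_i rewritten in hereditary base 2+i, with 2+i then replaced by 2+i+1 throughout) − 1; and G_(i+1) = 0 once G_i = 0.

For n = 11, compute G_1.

11 —HB2→ 2^(2 + 1) + 2 + 1 —bump→ 3^(3 + 1) + 3 + 1 = 85 —(−1)→ 84
84 —HB3→ 3^(3 + 1) + 3 —bump→ 4^(4 + 1) + 4 = 1028 —(−1)→ 1027

84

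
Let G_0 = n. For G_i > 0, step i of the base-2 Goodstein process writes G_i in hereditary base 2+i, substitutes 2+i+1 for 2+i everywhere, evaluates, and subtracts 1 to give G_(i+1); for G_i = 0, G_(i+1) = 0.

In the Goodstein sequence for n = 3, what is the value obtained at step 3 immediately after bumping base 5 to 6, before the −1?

2

G_0=3  [base 2] 2 + 1  →[2↦3]→  3 + 1 = 4  −1 ⇒ G_1=3
G_1=3  [base 3] 3  →[3↦4]→  4 = 4  −1 ⇒ G_2=3
G_2=3  [base 4] 3  →[4↦5]→  3 = 3  −1 ⇒ G_3=2
G_3=2  [base 5] 2  →[5↦6]→  2 = 2  −1 ⇒ G_4=1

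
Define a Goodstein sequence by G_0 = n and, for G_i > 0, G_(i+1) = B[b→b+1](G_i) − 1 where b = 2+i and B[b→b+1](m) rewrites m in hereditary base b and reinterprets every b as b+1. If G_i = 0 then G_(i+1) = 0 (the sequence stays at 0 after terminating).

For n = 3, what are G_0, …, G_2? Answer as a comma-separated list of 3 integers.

i=0: 3 = 2 + 1 (b=2); 2→3: 3 + 1 = 4; 4−1 = 3
i=1: 3 = 3 (b=3); 3→4: 4 = 4; 4−1 = 3

3, 3, 3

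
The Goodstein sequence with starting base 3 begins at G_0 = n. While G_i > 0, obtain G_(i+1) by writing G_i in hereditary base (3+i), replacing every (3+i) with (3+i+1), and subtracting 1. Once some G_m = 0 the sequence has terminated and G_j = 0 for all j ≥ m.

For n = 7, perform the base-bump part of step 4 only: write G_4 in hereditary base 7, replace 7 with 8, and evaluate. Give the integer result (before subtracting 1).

step 0: 7 = 2·3 + 1; sub 4 for 3: 2·4 + 1; = 9; G_1 = 9−1 = 8
step 1: 8 = 2·4; sub 5 for 4: 2·5; = 10; G_2 = 10−1 = 9
step 2: 9 = 5 + 4; sub 6 for 5: 6 + 4; = 10; G_3 = 10−1 = 9
step 3: 9 = 6 + 3; sub 7 for 6: 7 + 3; = 10; G_4 = 10−1 = 9
step 4: 9 = 7 + 2; sub 8 for 7: 8 + 2; = 10; G_5 = 10−1 = 9

10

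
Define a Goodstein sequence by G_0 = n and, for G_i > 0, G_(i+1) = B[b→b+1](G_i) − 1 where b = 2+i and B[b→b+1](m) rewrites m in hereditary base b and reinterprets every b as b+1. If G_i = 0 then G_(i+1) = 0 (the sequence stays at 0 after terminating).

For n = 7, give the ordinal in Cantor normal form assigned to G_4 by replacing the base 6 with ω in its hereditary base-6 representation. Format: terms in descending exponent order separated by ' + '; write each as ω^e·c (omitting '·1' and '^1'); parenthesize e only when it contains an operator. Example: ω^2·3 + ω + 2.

ω^ω + 1

7 —HB2→ 2^2 + 2 + 1 —bump→ 3^3 + 3 + 1 = 31 —(−1)→ 30
30 —HB3→ 3^3 + 3 —bump→ 4^4 + 4 = 260 —(−1)→ 259
259 —HB4→ 4^4 + 3 —bump→ 5^5 + 3 = 3128 —(−1)→ 3127
3127 —HB5→ 5^5 + 2 —bump→ 6^6 + 2 = 46658 —(−1)→ 46657
46657 —HB6→ 6^6 + 1 —bump→ 7^7 + 1 = 823544 —(−1)→ 823543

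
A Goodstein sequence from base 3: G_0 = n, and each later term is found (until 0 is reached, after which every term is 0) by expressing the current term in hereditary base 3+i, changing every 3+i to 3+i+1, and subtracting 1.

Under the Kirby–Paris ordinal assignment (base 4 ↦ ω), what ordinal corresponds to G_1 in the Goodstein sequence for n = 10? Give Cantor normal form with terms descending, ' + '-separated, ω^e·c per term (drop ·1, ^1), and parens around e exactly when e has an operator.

base 3: 10 = 3^2 + 1; at 4: 4^2 + 1 = 17; next = 16
base 4: 16 = 4^2; at 5: 5^2 = 25; next = 24

ω^2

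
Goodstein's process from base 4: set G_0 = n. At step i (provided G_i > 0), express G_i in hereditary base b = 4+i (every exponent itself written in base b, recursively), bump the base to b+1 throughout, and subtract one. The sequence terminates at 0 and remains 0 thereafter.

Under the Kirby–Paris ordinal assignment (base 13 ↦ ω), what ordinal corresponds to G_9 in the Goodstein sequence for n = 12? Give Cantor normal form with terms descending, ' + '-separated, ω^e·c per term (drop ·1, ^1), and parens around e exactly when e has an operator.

ω + 6

i=0: 12 = 3·4 (b=4); 4→5: 3·5 = 15; 15−1 = 14
i=1: 14 = 2·5 + 4 (b=5); 5→6: 2·6 + 4 = 16; 16−1 = 15
i=2: 15 = 2·6 + 3 (b=6); 6→7: 2·7 + 3 = 17; 17−1 = 16
i=3: 16 = 2·7 + 2 (b=7); 7→8: 2·8 + 2 = 18; 18−1 = 17
i=4: 17 = 2·8 + 1 (b=8); 8→9: 2·9 + 1 = 19; 19−1 = 18
i=5: 18 = 2·9 (b=9); 9→10: 2·10 = 20; 20−1 = 19
i=6: 19 = 10 + 9 (b=10); 10→11: 11 + 9 = 20; 20−1 = 19
i=7: 19 = 11 + 8 (b=11); 11→12: 12 + 8 = 20; 20−1 = 19
i=8: 19 = 12 + 7 (b=12); 12→13: 13 + 7 = 20; 20−1 = 19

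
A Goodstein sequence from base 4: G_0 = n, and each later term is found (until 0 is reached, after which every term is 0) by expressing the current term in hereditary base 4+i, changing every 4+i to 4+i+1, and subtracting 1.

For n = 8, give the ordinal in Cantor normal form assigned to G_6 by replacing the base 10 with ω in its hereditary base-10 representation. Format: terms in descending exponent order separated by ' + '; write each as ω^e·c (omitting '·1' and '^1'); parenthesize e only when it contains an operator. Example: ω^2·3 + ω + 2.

9

8 —HB4→ 2·4 —bump→ 2·5 = 10 —(−1)→ 9
9 —HB5→ 5 + 4 —bump→ 6 + 4 = 10 —(−1)→ 9
9 —HB6→ 6 + 3 —bump→ 7 + 3 = 10 —(−1)→ 9
9 —HB7→ 7 + 2 —bump→ 8 + 2 = 10 —(−1)→ 9
9 —HB8→ 8 + 1 —bump→ 9 + 1 = 10 —(−1)→ 9
9 —HB9→ 9 —bump→ 10 = 10 —(−1)→ 9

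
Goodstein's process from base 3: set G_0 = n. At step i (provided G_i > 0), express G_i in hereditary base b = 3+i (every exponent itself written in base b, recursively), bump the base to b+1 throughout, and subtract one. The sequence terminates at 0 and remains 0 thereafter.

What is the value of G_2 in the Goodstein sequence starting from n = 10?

24

G_0=10  [base 3] 3^2 + 1  →[3↦4]→  4^2 + 1 = 17  −1 ⇒ G_1=16
G_1=16  [base 4] 4^2  →[4↦5]→  5^2 = 25  −1 ⇒ G_2=24
G_2=24  [base 5] 4·5 + 4  →[5↦6]→  4·6 + 4 = 28  −1 ⇒ G_3=27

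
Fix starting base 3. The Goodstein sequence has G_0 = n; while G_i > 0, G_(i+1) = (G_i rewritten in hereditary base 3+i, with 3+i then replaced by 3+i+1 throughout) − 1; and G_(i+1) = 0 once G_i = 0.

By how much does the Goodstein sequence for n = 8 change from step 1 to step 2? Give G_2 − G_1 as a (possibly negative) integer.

1

G_0 = 8. HB_3(8) = 2·3 + 2. Bump = 10. G_1 = 9.
G_1 = 9. HB_4(9) = 2·4 + 1. Bump = 11. G_2 = 10.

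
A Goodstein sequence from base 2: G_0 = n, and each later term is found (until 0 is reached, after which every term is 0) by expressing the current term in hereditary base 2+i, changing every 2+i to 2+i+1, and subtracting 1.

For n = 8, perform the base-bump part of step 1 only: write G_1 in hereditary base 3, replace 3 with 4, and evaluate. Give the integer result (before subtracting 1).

554

base 2: 8 = 2^(2 + 1); at 3: 3^(3 + 1) = 81; next = 80
base 3: 80 = 2·3^3 + 2·3^2 + 2·3 + 2; at 4: 2·4^4 + 2·4^2 + 2·4 + 2 = 554; next = 553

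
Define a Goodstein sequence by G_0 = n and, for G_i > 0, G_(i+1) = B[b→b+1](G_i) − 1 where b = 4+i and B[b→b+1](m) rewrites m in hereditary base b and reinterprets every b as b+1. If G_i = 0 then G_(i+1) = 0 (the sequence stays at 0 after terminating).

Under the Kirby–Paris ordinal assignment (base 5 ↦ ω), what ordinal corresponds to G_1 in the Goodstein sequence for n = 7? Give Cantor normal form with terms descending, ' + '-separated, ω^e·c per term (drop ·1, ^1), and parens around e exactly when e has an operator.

ω + 2

i=0: 7 = 4 + 3 (b=4); 4→5: 5 + 3 = 8; 8−1 = 7
i=1: 7 = 5 + 2 (b=5); 5→6: 6 + 2 = 8; 8−1 = 7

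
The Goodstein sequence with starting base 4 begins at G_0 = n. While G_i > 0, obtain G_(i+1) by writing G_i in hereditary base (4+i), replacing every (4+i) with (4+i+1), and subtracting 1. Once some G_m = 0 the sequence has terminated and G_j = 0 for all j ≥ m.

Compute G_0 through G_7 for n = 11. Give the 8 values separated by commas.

11, 12, 13, 14, 15, 15, 15, 15

step 0: 11 = 2·4 + 3; sub 5 for 4: 2·5 + 3; = 13; G_1 = 13−1 = 12
step 1: 12 = 2·5 + 2; sub 6 for 5: 2·6 + 2; = 14; G_2 = 14−1 = 13
step 2: 13 = 2·6 + 1; sub 7 for 6: 2·7 + 1; = 15; G_3 = 15−1 = 14
step 3: 14 = 2·7; sub 8 for 7: 2·8; = 16; G_4 = 16−1 = 15
step 4: 15 = 8 + 7; sub 9 for 8: 9 + 7; = 16; G_5 = 16−1 = 15
step 5: 15 = 9 + 6; sub 10 for 9: 10 + 6; = 16; G_6 = 16−1 = 15
step 6: 15 = 10 + 5; sub 11 for 10: 11 + 5; = 16; G_7 = 16−1 = 15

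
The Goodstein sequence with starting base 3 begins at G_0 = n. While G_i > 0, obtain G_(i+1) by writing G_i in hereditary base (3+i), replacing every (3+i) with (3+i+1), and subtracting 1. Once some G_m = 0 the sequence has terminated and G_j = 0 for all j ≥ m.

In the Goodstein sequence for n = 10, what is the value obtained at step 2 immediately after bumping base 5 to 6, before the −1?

28

G_0 = 10. HB_3(10) = 3^2 + 1. Bump = 17. G_1 = 16.
G_1 = 16. HB_4(16) = 4^2. Bump = 25. G_2 = 24.
G_2 = 24. HB_5(24) = 4·5 + 4. Bump = 28. G_3 = 27.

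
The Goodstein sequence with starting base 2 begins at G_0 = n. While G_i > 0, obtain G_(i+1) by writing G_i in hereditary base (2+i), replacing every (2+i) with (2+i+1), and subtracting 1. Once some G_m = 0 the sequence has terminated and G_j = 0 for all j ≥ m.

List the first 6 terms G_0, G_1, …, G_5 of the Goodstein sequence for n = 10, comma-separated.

G_0 = 10. HB_2(10) = 2^(2 + 1) + 2. Bump = 84. G_1 = 83.
G_1 = 83. HB_3(83) = 3^(3 + 1) + 2. Bump = 1026. G_2 = 1025.
G_2 = 1025. HB_4(1025) = 4^(4 + 1) + 1. Bump = 15626. G_3 = 15625.
G_3 = 15625. HB_5(15625) = 5^(5 + 1). Bump = 279936. G_4 = 279935.
G_4 = 279935. HB_6(279935) = 5·6^6 + 5·6^5 + 5·6^4 + 5·6^3 + 5·6^2 + 5·6 + 5. Bump = 4215755. G_5 = 4215754.

10, 83, 1025, 15625, 279935, 4215754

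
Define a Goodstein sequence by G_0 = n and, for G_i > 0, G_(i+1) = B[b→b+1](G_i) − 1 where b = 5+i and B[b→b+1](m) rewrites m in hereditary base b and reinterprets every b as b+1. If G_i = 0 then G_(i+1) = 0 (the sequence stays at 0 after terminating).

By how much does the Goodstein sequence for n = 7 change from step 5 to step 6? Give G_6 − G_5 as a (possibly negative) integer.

-1

G_0 = 7. HB_5(7) = 5 + 2. Bump = 8. G_1 = 7.
G_1 = 7. HB_6(7) = 6 + 1. Bump = 8. G_2 = 7.
G_2 = 7. HB_7(7) = 7. Bump = 8. G_3 = 7.
G_3 = 7. HB_8(7) = 7. Bump = 7. G_4 = 6.
G_4 = 6. HB_9(6) = 6. Bump = 6. G_5 = 5.
G_5 = 5. HB_10(5) = 5. Bump = 5. G_6 = 4.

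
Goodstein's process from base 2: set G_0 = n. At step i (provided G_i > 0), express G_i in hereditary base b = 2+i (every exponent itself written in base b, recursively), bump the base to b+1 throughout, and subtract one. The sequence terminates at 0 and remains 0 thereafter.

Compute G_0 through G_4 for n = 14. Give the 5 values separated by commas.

14, 110, 1281, 18750, 326591

G_0=14  [base 2] 2^(2 + 1) + 2^2 + 2  →[2↦3]→  3^(3 + 1) + 3^3 + 3 = 111  −1 ⇒ G_1=110
G_1=110  [base 3] 3^(3 + 1) + 3^3 + 2  →[3↦4]→  4^(4 + 1) + 4^4 + 2 = 1282  −1 ⇒ G_2=1281
G_2=1281  [base 4] 4^(4 + 1) + 4^4 + 1  →[4↦5]→  5^(5 + 1) + 5^5 + 1 = 18751  −1 ⇒ G_3=18750
G_3=18750  [base 5] 5^(5 + 1) + 5^5  →[5↦6]→  6^(6 + 1) + 6^6 = 326592  −1 ⇒ G_4=326591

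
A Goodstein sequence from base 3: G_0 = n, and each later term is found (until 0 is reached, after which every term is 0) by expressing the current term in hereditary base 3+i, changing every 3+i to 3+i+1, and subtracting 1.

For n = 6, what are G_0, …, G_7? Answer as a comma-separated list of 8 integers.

base 3: 6 = 2·3; at 4: 2·4 = 8; next = 7
base 4: 7 = 4 + 3; at 5: 5 + 3 = 8; next = 7
base 5: 7 = 5 + 2; at 6: 6 + 2 = 8; next = 7
base 6: 7 = 6 + 1; at 7: 7 + 1 = 8; next = 7
base 7: 7 = 7; at 8: 8 = 8; next = 7
base 8: 7 = 7; at 9: 7 = 7; next = 6
base 9: 6 = 6; at 10: 6 = 6; next = 5

6, 7, 7, 7, 7, 7, 6, 5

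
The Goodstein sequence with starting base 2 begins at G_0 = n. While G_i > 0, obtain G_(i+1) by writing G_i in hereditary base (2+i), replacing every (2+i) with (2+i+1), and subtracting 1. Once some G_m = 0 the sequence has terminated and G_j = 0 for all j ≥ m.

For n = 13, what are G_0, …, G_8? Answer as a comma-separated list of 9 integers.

[0] 13 ≡ 2^(2 + 1) + 2^2 + 1 (base 2). Lift 3: 109. −1: 108.
[1] 108 ≡ 3^(3 + 1) + 3^3 (base 3). Lift 4: 1280. −1: 1279.
[2] 1279 ≡ 4^(4 + 1) + 3·4^3 + 3·4^2 + 3·4 + 3 (base 4). Lift 5: 16093. −1: 16092.
[3] 16092 ≡ 5^(5 + 1) + 3·5^3 + 3·5^2 + 3·5 + 2 (base 5). Lift 6: 280712. −1: 280711.
[4] 280711 ≡ 6^(6 + 1) + 3·6^3 + 3·6^2 + 3·6 + 1 (base 6). Lift 7: 5765999. −1: 5765998.
[5] 5765998 ≡ 7^(7 + 1) + 3·7^3 + 3·7^2 + 3·7 (base 7). Lift 8: 134219480. −1: 134219479.
[6] 134219479 ≡ 8^(8 + 1) + 3·8^3 + 3·8^2 + 2·8 + 7 (base 8). Lift 9: 3486786856. −1: 3486786855.
[7] 3486786855 ≡ 9^(9 + 1) + 3·9^3 + 3·9^2 + 2·9 + 6 (base 9). Lift 10: 100000003326. −1: 100000003325.

13, 108, 1279, 16092, 280711, 5765998, 134219479, 3486786855, 100000003325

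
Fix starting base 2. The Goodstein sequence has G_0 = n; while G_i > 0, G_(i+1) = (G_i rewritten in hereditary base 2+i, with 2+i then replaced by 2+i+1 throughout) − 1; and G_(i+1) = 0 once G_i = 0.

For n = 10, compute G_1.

step 0: 10 = 2^(2 + 1) + 2; sub 3 for 2: 3^(3 + 1) + 3; = 84; G_1 = 84−1 = 83
step 1: 83 = 3^(3 + 1) + 2; sub 4 for 3: 4^(4 + 1) + 2; = 1026; G_2 = 1026−1 = 1025

83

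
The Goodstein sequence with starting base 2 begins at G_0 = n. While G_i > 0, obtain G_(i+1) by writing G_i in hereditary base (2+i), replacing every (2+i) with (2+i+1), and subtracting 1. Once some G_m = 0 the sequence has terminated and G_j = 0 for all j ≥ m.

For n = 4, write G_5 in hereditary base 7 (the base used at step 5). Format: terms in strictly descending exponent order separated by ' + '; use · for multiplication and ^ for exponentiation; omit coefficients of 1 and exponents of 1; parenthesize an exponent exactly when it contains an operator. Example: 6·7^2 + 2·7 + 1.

4 —HB2→ 2^2 —bump→ 3^3 = 27 —(−1)→ 26
26 —HB3→ 2·3^2 + 2·3 + 2 —bump→ 2·4^2 + 2·4 + 2 = 42 —(−1)→ 41
41 —HB4→ 2·4^2 + 2·4 + 1 —bump→ 2·5^2 + 2·5 + 1 = 61 —(−1)→ 60
60 —HB5→ 2·5^2 + 2·5 —bump→ 2·6^2 + 2·6 = 84 —(−1)→ 83
83 —HB6→ 2·6^2 + 6 + 5 —bump→ 2·7^2 + 7 + 5 = 110 —(−1)→ 109
109 —HB7→ 2·7^2 + 7 + 4 —bump→ 2·8^2 + 8 + 4 = 140 —(−1)→ 139

2·7^2 + 7 + 4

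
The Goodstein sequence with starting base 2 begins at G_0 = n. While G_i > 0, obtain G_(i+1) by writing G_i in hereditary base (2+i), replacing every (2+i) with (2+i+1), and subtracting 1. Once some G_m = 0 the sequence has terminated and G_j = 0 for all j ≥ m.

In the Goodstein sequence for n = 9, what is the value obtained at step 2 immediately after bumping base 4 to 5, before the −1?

9843

base 2: 9 = 2^(2 + 1) + 1; at 3: 3^(3 + 1) + 1 = 82; next = 81
base 3: 81 = 3^(3 + 1); at 4: 4^(4 + 1) = 1024; next = 1023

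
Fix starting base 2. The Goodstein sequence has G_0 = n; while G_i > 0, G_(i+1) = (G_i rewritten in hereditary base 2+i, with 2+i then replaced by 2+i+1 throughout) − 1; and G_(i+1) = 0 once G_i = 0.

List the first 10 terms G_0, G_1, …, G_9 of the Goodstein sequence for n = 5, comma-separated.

5, 27, 255, 467, 775, 1197, 1751, 2454, 3325, 4382

i=0: 5 = 2^2 + 1 (b=2); 2→3: 3^3 + 1 = 28; 28−1 = 27
i=1: 27 = 3^3 (b=3); 3→4: 4^4 = 256; 256−1 = 255
i=2: 255 = 3·4^3 + 3·4^2 + 3·4 + 3 (b=4); 4→5: 3·5^3 + 3·5^2 + 3·5 + 3 = 468; 468−1 = 467
i=3: 467 = 3·5^3 + 3·5^2 + 3·5 + 2 (b=5); 5→6: 3·6^3 + 3·6^2 + 3·6 + 2 = 776; 776−1 = 775
i=4: 775 = 3·6^3 + 3·6^2 + 3·6 + 1 (b=6); 6→7: 3·7^3 + 3·7^2 + 3·7 + 1 = 1198; 1198−1 = 1197
i=5: 1197 = 3·7^3 + 3·7^2 + 3·7 (b=7); 7→8: 3·8^3 + 3·8^2 + 3·8 = 1752; 1752−1 = 1751
i=6: 1751 = 3·8^3 + 3·8^2 + 2·8 + 7 (b=8); 8→9: 3·9^3 + 3·9^2 + 2·9 + 7 = 2455; 2455−1 = 2454
i=7: 2454 = 3·9^3 + 3·9^2 + 2·9 + 6 (b=9); 9→10: 3·10^3 + 3·10^2 + 2·10 + 6 = 3326; 3326−1 = 3325
i=8: 3325 = 3·10^3 + 3·10^2 + 2·10 + 5 (b=10); 10→11: 3·11^3 + 3·11^2 + 2·11 + 5 = 4383; 4383−1 = 4382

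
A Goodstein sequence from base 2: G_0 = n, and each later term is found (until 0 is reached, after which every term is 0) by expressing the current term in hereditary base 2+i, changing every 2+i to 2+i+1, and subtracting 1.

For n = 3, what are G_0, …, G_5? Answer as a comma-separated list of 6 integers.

3, 3, 3, 2, 1, 0

step 0: 3 = 2 + 1; sub 3 for 2: 3 + 1; = 4; G_1 = 4−1 = 3
step 1: 3 = 3; sub 4 for 3: 4; = 4; G_2 = 4−1 = 3
step 2: 3 = 3; sub 5 for 4: 3; = 3; G_3 = 3−1 = 2
step 3: 2 = 2; sub 6 for 5: 2; = 2; G_4 = 2−1 = 1
step 4: 1 = 1; sub 7 for 6: 1; = 1; G_5 = 1−1 = 0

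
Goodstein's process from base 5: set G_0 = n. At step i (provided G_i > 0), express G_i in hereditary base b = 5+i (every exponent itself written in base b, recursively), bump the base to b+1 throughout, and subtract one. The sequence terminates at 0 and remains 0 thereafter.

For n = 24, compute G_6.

41

G_0=24  [base 5] 4·5 + 4  →[5↦6]→  4·6 + 4 = 28  −1 ⇒ G_1=27
G_1=27  [base 6] 4·6 + 3  →[6↦7]→  4·7 + 3 = 31  −1 ⇒ G_2=30
G_2=30  [base 7] 4·7 + 2  →[7↦8]→  4·8 + 2 = 34  −1 ⇒ G_3=33
G_3=33  [base 8] 4·8 + 1  →[8↦9]→  4·9 + 1 = 37  −1 ⇒ G_4=36
G_4=36  [base 9] 4·9  →[9↦10]→  4·10 = 40  −1 ⇒ G_5=39
G_5=39  [base 10] 3·10 + 9  →[10↦11]→  3·11 + 9 = 42  −1 ⇒ G_6=41
G_6=41  [base 11] 3·11 + 8  →[11↦12]→  3·12 + 8 = 44  −1 ⇒ G_7=43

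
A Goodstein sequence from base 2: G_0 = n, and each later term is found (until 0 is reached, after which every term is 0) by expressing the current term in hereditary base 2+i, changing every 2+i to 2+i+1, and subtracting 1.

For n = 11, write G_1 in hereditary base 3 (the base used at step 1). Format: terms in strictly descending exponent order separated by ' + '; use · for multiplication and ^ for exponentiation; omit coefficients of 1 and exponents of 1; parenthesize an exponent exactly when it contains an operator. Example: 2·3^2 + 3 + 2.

base 2: 11 = 2^(2 + 1) + 2 + 1; at 3: 3^(3 + 1) + 3 + 1 = 85; next = 84
base 3: 84 = 3^(3 + 1) + 3; at 4: 4^(4 + 1) + 4 = 1028; next = 1027

3^(3 + 1) + 3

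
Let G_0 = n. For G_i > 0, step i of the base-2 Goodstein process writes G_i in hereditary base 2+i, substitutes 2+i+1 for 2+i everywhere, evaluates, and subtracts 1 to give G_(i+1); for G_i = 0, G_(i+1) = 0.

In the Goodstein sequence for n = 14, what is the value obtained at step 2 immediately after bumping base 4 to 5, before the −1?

base 2: 14 = 2^(2 + 1) + 2^2 + 2; at 3: 3^(3 + 1) + 3^3 + 3 = 111; next = 110
base 3: 110 = 3^(3 + 1) + 3^3 + 2; at 4: 4^(4 + 1) + 4^4 + 2 = 1282; next = 1281
base 4: 1281 = 4^(4 + 1) + 4^4 + 1; at 5: 5^(5 + 1) + 5^5 + 1 = 18751; next = 18750

18751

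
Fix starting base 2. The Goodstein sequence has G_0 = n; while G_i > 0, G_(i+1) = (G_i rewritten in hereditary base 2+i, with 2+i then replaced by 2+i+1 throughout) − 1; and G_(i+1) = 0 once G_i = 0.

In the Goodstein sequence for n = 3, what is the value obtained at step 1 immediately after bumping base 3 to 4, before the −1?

4

step 0: 3 = 2 + 1; sub 3 for 2: 3 + 1; = 4; G_1 = 4−1 = 3
step 1: 3 = 3; sub 4 for 3: 4; = 4; G_2 = 4−1 = 3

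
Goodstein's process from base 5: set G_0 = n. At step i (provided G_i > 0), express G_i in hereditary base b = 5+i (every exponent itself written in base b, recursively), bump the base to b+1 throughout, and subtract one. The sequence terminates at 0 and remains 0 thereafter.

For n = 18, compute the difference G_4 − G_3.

2

G_0 = 18. HB_5(18) = 3·5 + 3. Bump = 21. G_1 = 20.
G_1 = 20. HB_6(20) = 3·6 + 2. Bump = 23. G_2 = 22.
G_2 = 22. HB_7(22) = 3·7 + 1. Bump = 25. G_3 = 24.
G_3 = 24. HB_8(24) = 3·8. Bump = 27. G_4 = 26.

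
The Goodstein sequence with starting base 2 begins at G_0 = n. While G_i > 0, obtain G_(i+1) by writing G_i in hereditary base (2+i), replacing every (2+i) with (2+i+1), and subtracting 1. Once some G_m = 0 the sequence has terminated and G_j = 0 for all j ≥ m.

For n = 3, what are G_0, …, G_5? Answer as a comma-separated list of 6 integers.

3, 3, 3, 2, 1, 0

i=0: 3 = 2 + 1 (b=2); 2→3: 3 + 1 = 4; 4−1 = 3
i=1: 3 = 3 (b=3); 3→4: 4 = 4; 4−1 = 3
i=2: 3 = 3 (b=4); 4→5: 3 = 3; 3−1 = 2
i=3: 2 = 2 (b=5); 5→6: 2 = 2; 2−1 = 1
i=4: 1 = 1 (b=6); 6→7: 1 = 1; 1−1 = 0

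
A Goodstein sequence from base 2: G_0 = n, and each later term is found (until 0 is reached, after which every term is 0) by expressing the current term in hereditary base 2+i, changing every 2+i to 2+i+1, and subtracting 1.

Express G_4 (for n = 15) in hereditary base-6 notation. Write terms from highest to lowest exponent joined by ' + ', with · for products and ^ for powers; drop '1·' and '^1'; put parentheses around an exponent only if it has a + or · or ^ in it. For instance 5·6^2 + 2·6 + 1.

6^(6 + 1) + 6^6 + 1

G_0=15  [base 2] 2^(2 + 1) + 2^2 + 2 + 1  →[2↦3]→  3^(3 + 1) + 3^3 + 3 + 1 = 112  −1 ⇒ G_1=111
G_1=111  [base 3] 3^(3 + 1) + 3^3 + 3  →[3↦4]→  4^(4 + 1) + 4^4 + 4 = 1284  −1 ⇒ G_2=1283
G_2=1283  [base 4] 4^(4 + 1) + 4^4 + 3  →[4↦5]→  5^(5 + 1) + 5^5 + 3 = 18753  −1 ⇒ G_3=18752
G_3=18752  [base 5] 5^(5 + 1) + 5^5 + 2  →[5↦6]→  6^(6 + 1) + 6^6 + 2 = 326594  −1 ⇒ G_4=326593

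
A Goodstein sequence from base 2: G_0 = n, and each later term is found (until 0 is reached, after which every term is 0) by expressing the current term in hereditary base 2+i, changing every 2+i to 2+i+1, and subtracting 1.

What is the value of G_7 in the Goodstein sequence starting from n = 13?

3486786855

[0] 13 ≡ 2^(2 + 1) + 2^2 + 1 (base 2). Lift 3: 109. −1: 108.
[1] 108 ≡ 3^(3 + 1) + 3^3 (base 3). Lift 4: 1280. −1: 1279.
[2] 1279 ≡ 4^(4 + 1) + 3·4^3 + 3·4^2 + 3·4 + 3 (base 4). Lift 5: 16093. −1: 16092.
[3] 16092 ≡ 5^(5 + 1) + 3·5^3 + 3·5^2 + 3·5 + 2 (base 5). Lift 6: 280712. −1: 280711.
[4] 280711 ≡ 6^(6 + 1) + 3·6^3 + 3·6^2 + 3·6 + 1 (base 6). Lift 7: 5765999. −1: 5765998.
[5] 5765998 ≡ 7^(7 + 1) + 3·7^3 + 3·7^2 + 3·7 (base 7). Lift 8: 134219480. −1: 134219479.
[6] 134219479 ≡ 8^(8 + 1) + 3·8^3 + 3·8^2 + 2·8 + 7 (base 8). Lift 9: 3486786856. −1: 3486786855.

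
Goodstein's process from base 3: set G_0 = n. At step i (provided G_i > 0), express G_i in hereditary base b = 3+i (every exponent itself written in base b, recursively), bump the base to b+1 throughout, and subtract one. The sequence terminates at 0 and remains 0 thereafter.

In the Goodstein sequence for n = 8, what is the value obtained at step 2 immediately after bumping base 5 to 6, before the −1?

step 0: 8 = 2·3 + 2; sub 4 for 3: 2·4 + 2; = 10; G_1 = 10−1 = 9
step 1: 9 = 2·4 + 1; sub 5 for 4: 2·5 + 1; = 11; G_2 = 11−1 = 10
step 2: 10 = 2·5; sub 6 for 5: 2·6; = 12; G_3 = 12−1 = 11

12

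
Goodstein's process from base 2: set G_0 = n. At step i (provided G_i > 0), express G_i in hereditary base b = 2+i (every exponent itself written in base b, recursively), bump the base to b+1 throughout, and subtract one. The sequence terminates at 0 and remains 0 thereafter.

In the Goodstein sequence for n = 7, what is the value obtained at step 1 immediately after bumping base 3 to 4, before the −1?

260

G_0=7  [base 2] 2^2 + 2 + 1  →[2↦3]→  3^3 + 3 + 1 = 31  −1 ⇒ G_1=30
G_1=30  [base 3] 3^3 + 3  →[3↦4]→  4^4 + 4 = 260  −1 ⇒ G_2=259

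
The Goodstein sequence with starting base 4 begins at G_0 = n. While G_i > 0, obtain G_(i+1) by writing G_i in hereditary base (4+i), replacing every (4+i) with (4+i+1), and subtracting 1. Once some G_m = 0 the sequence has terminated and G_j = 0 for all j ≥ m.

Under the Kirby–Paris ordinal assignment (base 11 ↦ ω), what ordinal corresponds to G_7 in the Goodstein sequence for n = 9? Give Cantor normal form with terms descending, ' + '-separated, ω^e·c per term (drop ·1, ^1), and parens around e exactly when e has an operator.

G_0 = 9. HB_4(9) = 2·4 + 1. Bump = 11. G_1 = 10.
G_1 = 10. HB_5(10) = 2·5. Bump = 12. G_2 = 11.
G_2 = 11. HB_6(11) = 6 + 5. Bump = 12. G_3 = 11.
G_3 = 11. HB_7(11) = 7 + 4. Bump = 12. G_4 = 11.
G_4 = 11. HB_8(11) = 8 + 3. Bump = 12. G_5 = 11.
G_5 = 11. HB_9(11) = 9 + 2. Bump = 12. G_6 = 11.
G_6 = 11. HB_10(11) = 10 + 1. Bump = 12. G_7 = 11.

ω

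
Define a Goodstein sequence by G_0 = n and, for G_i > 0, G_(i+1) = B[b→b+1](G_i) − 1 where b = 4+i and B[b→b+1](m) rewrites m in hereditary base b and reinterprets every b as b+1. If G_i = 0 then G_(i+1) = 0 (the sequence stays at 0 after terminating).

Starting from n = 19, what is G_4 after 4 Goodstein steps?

63

G_0=19  [base 4] 4^2 + 3  →[4↦5]→  5^2 + 3 = 28  −1 ⇒ G_1=27
G_1=27  [base 5] 5^2 + 2  →[5↦6]→  6^2 + 2 = 38  −1 ⇒ G_2=37
G_2=37  [base 6] 6^2 + 1  →[6↦7]→  7^2 + 1 = 50  −1 ⇒ G_3=49
G_3=49  [base 7] 7^2  →[7↦8]→  8^2 = 64  −1 ⇒ G_4=63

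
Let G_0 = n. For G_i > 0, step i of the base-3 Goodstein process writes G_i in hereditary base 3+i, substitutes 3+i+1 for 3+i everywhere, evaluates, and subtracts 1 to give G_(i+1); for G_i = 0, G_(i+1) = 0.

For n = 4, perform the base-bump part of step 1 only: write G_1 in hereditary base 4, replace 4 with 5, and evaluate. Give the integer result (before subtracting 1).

5

4 —HB3→ 3 + 1 —bump→ 4 + 1 = 5 —(−1)→ 4
4 —HB4→ 4 —bump→ 5 = 5 —(−1)→ 4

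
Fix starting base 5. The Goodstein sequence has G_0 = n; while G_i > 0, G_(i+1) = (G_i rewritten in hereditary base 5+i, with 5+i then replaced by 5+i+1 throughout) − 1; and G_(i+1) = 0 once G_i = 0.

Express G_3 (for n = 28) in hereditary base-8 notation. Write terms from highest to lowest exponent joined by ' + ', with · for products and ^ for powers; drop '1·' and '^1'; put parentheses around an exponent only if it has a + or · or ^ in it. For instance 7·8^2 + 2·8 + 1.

8^2

i=0: 28 = 5^2 + 3 (b=5); 5→6: 6^2 + 3 = 39; 39−1 = 38
i=1: 38 = 6^2 + 2 (b=6); 6→7: 7^2 + 2 = 51; 51−1 = 50
i=2: 50 = 7^2 + 1 (b=7); 7→8: 8^2 + 1 = 65; 65−1 = 64
i=3: 64 = 8^2 (b=8); 8→9: 9^2 = 81; 81−1 = 80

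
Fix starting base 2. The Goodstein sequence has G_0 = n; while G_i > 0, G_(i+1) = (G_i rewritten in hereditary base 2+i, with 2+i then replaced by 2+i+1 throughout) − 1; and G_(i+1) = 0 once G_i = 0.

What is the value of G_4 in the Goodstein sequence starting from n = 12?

280019

(0) 12|_2 = 2^(2 + 1) + 2^2 ↦ 3^(3 + 1) + 3^3|_3 = 108 ⇒ 107
(1) 107|_3 = 3^(3 + 1) + 2·3^2 + 2·3 + 2 ↦ 4^(4 + 1) + 2·4^2 + 2·4 + 2|_4 = 1066 ⇒ 1065
(2) 1065|_4 = 4^(4 + 1) + 2·4^2 + 2·4 + 1 ↦ 5^(5 + 1) + 2·5^2 + 2·5 + 1|_5 = 15686 ⇒ 15685
(3) 15685|_5 = 5^(5 + 1) + 2·5^2 + 2·5 ↦ 6^(6 + 1) + 2·6^2 + 2·6|_6 = 280020 ⇒ 280019
(4) 280019|_6 = 6^(6 + 1) + 2·6^2 + 6 + 5 ↦ 7^(7 + 1) + 2·7^2 + 7 + 5|_7 = 5764911 ⇒ 5764910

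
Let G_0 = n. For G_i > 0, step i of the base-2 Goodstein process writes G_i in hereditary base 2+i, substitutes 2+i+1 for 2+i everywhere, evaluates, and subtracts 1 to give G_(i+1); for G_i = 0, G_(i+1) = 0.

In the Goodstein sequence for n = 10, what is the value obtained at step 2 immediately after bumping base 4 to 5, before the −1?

15626

step 0: 10 = 2^(2 + 1) + 2; sub 3 for 2: 3^(3 + 1) + 3; = 84; G_1 = 84−1 = 83
step 1: 83 = 3^(3 + 1) + 2; sub 4 for 3: 4^(4 + 1) + 2; = 1026; G_2 = 1026−1 = 1025
step 2: 1025 = 4^(4 + 1) + 1; sub 5 for 4: 5^(5 + 1) + 1; = 15626; G_3 = 15626−1 = 15625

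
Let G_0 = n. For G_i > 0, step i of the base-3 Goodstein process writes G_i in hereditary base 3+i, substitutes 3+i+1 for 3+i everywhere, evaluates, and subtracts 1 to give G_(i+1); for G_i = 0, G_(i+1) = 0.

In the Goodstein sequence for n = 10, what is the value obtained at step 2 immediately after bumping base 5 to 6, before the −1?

10 —HB3→ 3^2 + 1 —bump→ 4^2 + 1 = 17 —(−1)→ 16
16 —HB4→ 4^2 —bump→ 5^2 = 25 —(−1)→ 24
24 —HB5→ 4·5 + 4 —bump→ 4·6 + 4 = 28 —(−1)→ 27

28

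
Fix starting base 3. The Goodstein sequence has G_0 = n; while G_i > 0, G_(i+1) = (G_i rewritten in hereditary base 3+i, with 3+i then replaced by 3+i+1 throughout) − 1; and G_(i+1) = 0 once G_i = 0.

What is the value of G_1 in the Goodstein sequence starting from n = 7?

8

(0) 7|_3 = 2·3 + 1 ↦ 2·4 + 1|_4 = 9 ⇒ 8
(1) 8|_4 = 2·4 ↦ 2·5|_5 = 10 ⇒ 9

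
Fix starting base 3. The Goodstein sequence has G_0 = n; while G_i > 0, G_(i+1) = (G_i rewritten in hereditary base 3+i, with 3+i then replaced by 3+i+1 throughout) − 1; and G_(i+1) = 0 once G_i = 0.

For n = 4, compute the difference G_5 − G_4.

(0) 4|_3 = 3 + 1 ↦ 4 + 1|_4 = 5 ⇒ 4
(1) 4|_4 = 4 ↦ 5|_5 = 5 ⇒ 4
(2) 4|_5 = 4 ↦ 4|_6 = 4 ⇒ 3
(3) 3|_6 = 3 ↦ 3|_7 = 3 ⇒ 2
(4) 2|_7 = 2 ↦ 2|_8 = 2 ⇒ 1

-1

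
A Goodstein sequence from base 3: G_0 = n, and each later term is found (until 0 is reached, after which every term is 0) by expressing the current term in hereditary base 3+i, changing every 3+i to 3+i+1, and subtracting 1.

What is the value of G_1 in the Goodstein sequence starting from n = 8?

9

step 0: 8 = 2·3 + 2; sub 4 for 3: 2·4 + 2; = 10; G_1 = 10−1 = 9
step 1: 9 = 2·4 + 1; sub 5 for 4: 2·5 + 1; = 11; G_2 = 11−1 = 10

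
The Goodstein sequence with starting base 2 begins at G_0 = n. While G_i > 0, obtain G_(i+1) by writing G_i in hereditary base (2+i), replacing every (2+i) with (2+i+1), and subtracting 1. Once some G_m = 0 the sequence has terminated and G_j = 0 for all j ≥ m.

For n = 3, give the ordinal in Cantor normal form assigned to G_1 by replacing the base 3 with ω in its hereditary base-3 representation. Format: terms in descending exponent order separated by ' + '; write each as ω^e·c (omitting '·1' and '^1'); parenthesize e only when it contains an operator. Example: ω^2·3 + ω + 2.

step 0: 3 = 2 + 1; sub 3 for 2: 3 + 1; = 4; G_1 = 4−1 = 3
step 1: 3 = 3; sub 4 for 3: 4; = 4; G_2 = 4−1 = 3

ω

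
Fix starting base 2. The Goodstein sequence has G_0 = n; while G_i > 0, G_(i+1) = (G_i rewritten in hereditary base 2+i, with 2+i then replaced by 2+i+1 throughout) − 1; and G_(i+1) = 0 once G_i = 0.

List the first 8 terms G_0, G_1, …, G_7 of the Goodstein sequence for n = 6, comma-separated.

base 2: 6 = 2^2 + 2; at 3: 3^3 + 3 = 30; next = 29
base 3: 29 = 3^3 + 2; at 4: 4^4 + 2 = 258; next = 257
base 4: 257 = 4^4 + 1; at 5: 5^5 + 1 = 3126; next = 3125
base 5: 3125 = 5^5; at 6: 6^6 = 46656; next = 46655
base 6: 46655 = 5·6^5 + 5·6^4 + 5·6^3 + 5·6^2 + 5·6 + 5; at 7: 5·7^5 + 5·7^4 + 5·7^3 + 5·7^2 + 5·7 + 5 = 98040; next = 98039
base 7: 98039 = 5·7^5 + 5·7^4 + 5·7^3 + 5·7^2 + 5·7 + 4; at 8: 5·8^5 + 5·8^4 + 5·8^3 + 5·8^2 + 5·8 + 4 = 187244; next = 187243
base 8: 187243 = 5·8^5 + 5·8^4 + 5·8^3 + 5·8^2 + 5·8 + 3; at 9: 5·9^5 + 5·9^4 + 5·9^3 + 5·9^2 + 5·9 + 3 = 332148; next = 332147

6, 29, 257, 3125, 46655, 98039, 187243, 332147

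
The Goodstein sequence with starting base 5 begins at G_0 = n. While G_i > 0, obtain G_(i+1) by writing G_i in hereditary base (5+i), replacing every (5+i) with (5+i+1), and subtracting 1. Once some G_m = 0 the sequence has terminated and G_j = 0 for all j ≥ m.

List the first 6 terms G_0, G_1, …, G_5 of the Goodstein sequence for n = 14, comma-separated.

G_0=14  [base 5] 2·5 + 4  →[5↦6]→  2·6 + 4 = 16  −1 ⇒ G_1=15
G_1=15  [base 6] 2·6 + 3  →[6↦7]→  2·7 + 3 = 17  −1 ⇒ G_2=16
G_2=16  [base 7] 2·7 + 2  →[7↦8]→  2·8 + 2 = 18  −1 ⇒ G_3=17
G_3=17  [base 8] 2·8 + 1  →[8↦9]→  2·9 + 1 = 19  −1 ⇒ G_4=18
G_4=18  [base 9] 2·9  →[9↦10]→  2·10 = 20  −1 ⇒ G_5=19

14, 15, 16, 17, 18, 19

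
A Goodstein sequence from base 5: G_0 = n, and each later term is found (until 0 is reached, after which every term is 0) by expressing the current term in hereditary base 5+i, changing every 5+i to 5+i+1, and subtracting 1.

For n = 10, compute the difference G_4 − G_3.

[0] 10 ≡ 2·5 (base 5). Lift 6: 12. −1: 11.
[1] 11 ≡ 6 + 5 (base 6). Lift 7: 12. −1: 11.
[2] 11 ≡ 7 + 4 (base 7). Lift 8: 12. −1: 11.
[3] 11 ≡ 8 + 3 (base 8). Lift 9: 12. −1: 11.

0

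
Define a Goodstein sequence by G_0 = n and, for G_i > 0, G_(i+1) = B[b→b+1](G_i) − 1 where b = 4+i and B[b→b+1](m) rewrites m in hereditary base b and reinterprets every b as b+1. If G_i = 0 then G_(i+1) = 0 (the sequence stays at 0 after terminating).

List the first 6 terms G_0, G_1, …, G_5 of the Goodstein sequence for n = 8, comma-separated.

step 0: 8 = 2·4; sub 5 for 4: 2·5; = 10; G_1 = 10−1 = 9
step 1: 9 = 5 + 4; sub 6 for 5: 6 + 4; = 10; G_2 = 10−1 = 9
step 2: 9 = 6 + 3; sub 7 for 6: 7 + 3; = 10; G_3 = 10−1 = 9
step 3: 9 = 7 + 2; sub 8 for 7: 8 + 2; = 10; G_4 = 10−1 = 9
step 4: 9 = 8 + 1; sub 9 for 8: 9 + 1; = 10; G_5 = 10−1 = 9

8, 9, 9, 9, 9, 9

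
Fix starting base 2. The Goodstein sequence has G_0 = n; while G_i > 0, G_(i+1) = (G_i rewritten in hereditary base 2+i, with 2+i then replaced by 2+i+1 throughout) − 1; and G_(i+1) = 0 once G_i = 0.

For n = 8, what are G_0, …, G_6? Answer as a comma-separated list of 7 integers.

8, 80, 553, 6310, 93395, 1647195, 33554571

base 2: 8 = 2^(2 + 1); at 3: 3^(3 + 1) = 81; next = 80
base 3: 80 = 2·3^3 + 2·3^2 + 2·3 + 2; at 4: 2·4^4 + 2·4^2 + 2·4 + 2 = 554; next = 553
base 4: 553 = 2·4^4 + 2·4^2 + 2·4 + 1; at 5: 2·5^5 + 2·5^2 + 2·5 + 1 = 6311; next = 6310
base 5: 6310 = 2·5^5 + 2·5^2 + 2·5; at 6: 2·6^6 + 2·6^2 + 2·6 = 93396; next = 93395
base 6: 93395 = 2·6^6 + 2·6^2 + 6 + 5; at 7: 2·7^7 + 2·7^2 + 7 + 5 = 1647196; next = 1647195
base 7: 1647195 = 2·7^7 + 2·7^2 + 7 + 4; at 8: 2·8^8 + 2·8^2 + 8 + 4 = 33554572; next = 33554571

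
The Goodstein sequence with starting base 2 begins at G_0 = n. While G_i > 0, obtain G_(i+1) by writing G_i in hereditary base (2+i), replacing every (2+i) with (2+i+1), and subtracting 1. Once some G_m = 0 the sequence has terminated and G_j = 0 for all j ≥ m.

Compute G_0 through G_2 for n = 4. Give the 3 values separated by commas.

4, 26, 41

base 2: 4 = 2^2; at 3: 3^3 = 27; next = 26
base 3: 26 = 2·3^2 + 2·3 + 2; at 4: 2·4^2 + 2·4 + 2 = 42; next = 41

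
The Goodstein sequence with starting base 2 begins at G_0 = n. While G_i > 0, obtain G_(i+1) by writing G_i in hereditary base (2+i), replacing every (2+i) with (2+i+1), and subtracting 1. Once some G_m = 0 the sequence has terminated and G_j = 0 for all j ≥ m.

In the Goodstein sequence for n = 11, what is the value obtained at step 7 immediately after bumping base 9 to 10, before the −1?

70077777776

(0) 11|_2 = 2^(2 + 1) + 2 + 1 ↦ 3^(3 + 1) + 3 + 1|_3 = 85 ⇒ 84
(1) 84|_3 = 3^(3 + 1) + 3 ↦ 4^(4 + 1) + 4|_4 = 1028 ⇒ 1027
(2) 1027|_4 = 4^(4 + 1) + 3 ↦ 5^(5 + 1) + 3|_5 = 15628 ⇒ 15627
(3) 15627|_5 = 5^(5 + 1) + 2 ↦ 6^(6 + 1) + 2|_6 = 279938 ⇒ 279937
(4) 279937|_6 = 6^(6 + 1) + 1 ↦ 7^(7 + 1) + 1|_7 = 5764802 ⇒ 5764801
(5) 5764801|_7 = 7^(7 + 1) ↦ 8^(8 + 1)|_8 = 134217728 ⇒ 134217727
(6) 134217727|_8 = 7·8^8 + 7·8^7 + 7·8^6 + 7·8^5 + 7·8^4 + 7·8^3 + 7·8^2 + 7·8 + 7 ↦ 7·9^9 + 7·9^7 + 7·9^6 + 7·9^5 + 7·9^4 + 7·9^3 + 7·9^2 + 7·9 + 7|_9 = 2749609303 ⇒ 2749609302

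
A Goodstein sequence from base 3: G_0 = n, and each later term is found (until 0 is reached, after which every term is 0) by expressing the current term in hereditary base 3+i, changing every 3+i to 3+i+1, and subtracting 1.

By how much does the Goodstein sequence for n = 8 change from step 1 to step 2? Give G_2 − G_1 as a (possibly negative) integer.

1

[0] 8 ≡ 2·3 + 2 (base 3). Lift 4: 10. −1: 9.
[1] 9 ≡ 2·4 + 1 (base 4). Lift 5: 11. −1: 10.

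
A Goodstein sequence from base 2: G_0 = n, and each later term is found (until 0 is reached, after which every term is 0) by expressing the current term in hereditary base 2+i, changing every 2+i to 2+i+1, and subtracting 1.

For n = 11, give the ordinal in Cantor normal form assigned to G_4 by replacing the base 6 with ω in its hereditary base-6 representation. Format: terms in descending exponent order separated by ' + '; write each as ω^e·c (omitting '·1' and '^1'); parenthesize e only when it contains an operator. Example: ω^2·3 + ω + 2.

11 —HB2→ 2^(2 + 1) + 2 + 1 —bump→ 3^(3 + 1) + 3 + 1 = 85 —(−1)→ 84
84 —HB3→ 3^(3 + 1) + 3 —bump→ 4^(4 + 1) + 4 = 1028 —(−1)→ 1027
1027 —HB4→ 4^(4 + 1) + 3 —bump→ 5^(5 + 1) + 3 = 15628 —(−1)→ 15627
15627 —HB5→ 5^(5 + 1) + 2 —bump→ 6^(6 + 1) + 2 = 279938 —(−1)→ 279937
279937 —HB6→ 6^(6 + 1) + 1 —bump→ 7^(7 + 1) + 1 = 5764802 —(−1)→ 5764801

ω^(ω + 1) + 1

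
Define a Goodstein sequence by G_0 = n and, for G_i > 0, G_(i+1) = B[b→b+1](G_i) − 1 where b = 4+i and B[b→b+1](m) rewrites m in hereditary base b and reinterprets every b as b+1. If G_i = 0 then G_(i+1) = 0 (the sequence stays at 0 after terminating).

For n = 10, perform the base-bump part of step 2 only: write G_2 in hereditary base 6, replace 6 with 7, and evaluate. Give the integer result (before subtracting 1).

14

step 0: 10 = 2·4 + 2; sub 5 for 4: 2·5 + 2; = 12; G_1 = 12−1 = 11
step 1: 11 = 2·5 + 1; sub 6 for 5: 2·6 + 1; = 13; G_2 = 13−1 = 12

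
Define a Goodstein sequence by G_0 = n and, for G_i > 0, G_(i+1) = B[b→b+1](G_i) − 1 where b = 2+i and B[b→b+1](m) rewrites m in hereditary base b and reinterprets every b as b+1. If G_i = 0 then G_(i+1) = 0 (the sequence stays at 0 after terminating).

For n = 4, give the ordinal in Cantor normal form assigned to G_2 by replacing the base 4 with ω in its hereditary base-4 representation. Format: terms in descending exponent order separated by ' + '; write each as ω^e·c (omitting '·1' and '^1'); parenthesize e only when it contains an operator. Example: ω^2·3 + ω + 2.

[0] 4 ≡ 2^2 (base 2). Lift 3: 27. −1: 26.
[1] 26 ≡ 2·3^2 + 2·3 + 2 (base 3). Lift 4: 42. −1: 41.
[2] 41 ≡ 2·4^2 + 2·4 + 1 (base 4). Lift 5: 61. −1: 60.

ω^2·2 + ω·2 + 1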